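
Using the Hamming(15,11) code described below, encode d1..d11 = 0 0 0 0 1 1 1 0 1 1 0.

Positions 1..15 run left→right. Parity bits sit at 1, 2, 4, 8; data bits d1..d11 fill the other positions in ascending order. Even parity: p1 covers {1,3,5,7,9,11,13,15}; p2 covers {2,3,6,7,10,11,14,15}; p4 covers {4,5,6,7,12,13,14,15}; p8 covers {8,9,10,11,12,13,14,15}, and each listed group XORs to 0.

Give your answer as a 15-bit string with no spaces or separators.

110000011110110

Place data at non-parity positions: p1 p2 0 p4 0 0 0 p8 1 1 1 0 1 1 0
p1 (pos 1,3,5,7,9,11,13,15): XOR of data positions = 0⊕0⊕0⊕1⊕1⊕1⊕0 = 1
p2 (pos 2,3,6,7,10,11,14,15): XOR of data positions = 0⊕0⊕0⊕1⊕1⊕1⊕0 = 1
p4 (pos 4,5,6,7,12,13,14,15): XOR of data positions = 0⊕0⊕0⊕0⊕1⊕1⊕0 = 0
p8 (pos 8,9,10,11,12,13,14,15): XOR of data positions = 1⊕1⊕1⊕0⊕1⊕1⊕0 = 1
Codeword: 110000011110110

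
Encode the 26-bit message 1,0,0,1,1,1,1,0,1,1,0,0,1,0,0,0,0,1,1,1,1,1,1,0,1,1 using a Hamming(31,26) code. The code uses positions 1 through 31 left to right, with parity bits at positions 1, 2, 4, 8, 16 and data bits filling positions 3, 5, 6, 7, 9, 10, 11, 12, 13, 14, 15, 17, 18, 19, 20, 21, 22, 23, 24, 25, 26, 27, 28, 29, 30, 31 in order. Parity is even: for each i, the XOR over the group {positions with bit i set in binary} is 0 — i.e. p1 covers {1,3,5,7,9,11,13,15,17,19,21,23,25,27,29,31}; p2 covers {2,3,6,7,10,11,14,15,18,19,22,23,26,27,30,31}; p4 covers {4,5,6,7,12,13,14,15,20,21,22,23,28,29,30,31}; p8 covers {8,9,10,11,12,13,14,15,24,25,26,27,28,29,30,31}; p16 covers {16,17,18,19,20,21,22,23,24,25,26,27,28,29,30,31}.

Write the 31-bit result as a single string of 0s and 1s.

Place data at non-parity positions: p1 p2 1 p4 0 0 1 p8 1 1 1 0 1 1 0 p16 0 1 0 0 0 0 1 1 1 1 1 1 0 1 1
p1 (pos 1,3,5,7,9,11,13,15,17,19,21,23,25,27,29,31): XOR of data positions = 1⊕0⊕1⊕1⊕1⊕1⊕0⊕0⊕0⊕0⊕1⊕1⊕1⊕0⊕1 = 1
p2 (pos 2,3,6,7,10,11,14,15,18,19,22,23,26,27,30,31): XOR of data positions = 1⊕0⊕1⊕1⊕1⊕1⊕0⊕1⊕0⊕0⊕1⊕1⊕1⊕1⊕1 = 1
p4 (pos 4,5,6,7,12,13,14,15,20,21,22,23,28,29,30,31): XOR of data positions = 0⊕0⊕1⊕0⊕1⊕1⊕0⊕0⊕0⊕0⊕1⊕1⊕0⊕1⊕1 = 1
p8 (pos 8,9,10,11,12,13,14,15,24,25,26,27,28,29,30,31): XOR of data positions = 1⊕1⊕1⊕0⊕1⊕1⊕0⊕1⊕1⊕1⊕1⊕1⊕0⊕1⊕1 = 0
p16 (pos 16,17,18,19,20,21,22,23,24,25,26,27,28,29,30,31): XOR of data positions = 0⊕1⊕0⊕0⊕0⊕0⊕1⊕1⊕1⊕1⊕1⊕1⊕0⊕1⊕1 = 1
Codeword: 1111001011101101010000111111011

1111001011101101010000111111011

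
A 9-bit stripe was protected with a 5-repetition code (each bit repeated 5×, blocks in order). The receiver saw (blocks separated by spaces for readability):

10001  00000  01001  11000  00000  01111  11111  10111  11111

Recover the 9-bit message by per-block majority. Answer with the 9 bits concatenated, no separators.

Block 1 (10001): 2 ones → 0
Block 2 (00000): 0 ones → 0
Block 3 (01001): 2 ones → 0
Block 4 (11000): 2 ones → 0
Block 5 (00000): 0 ones → 0
Block 6 (01111): 4 ones → 1
Block 7 (11111): 5 ones → 1
Block 8 (10111): 4 ones → 1
Block 9 (11111): 5 ones → 1

000001111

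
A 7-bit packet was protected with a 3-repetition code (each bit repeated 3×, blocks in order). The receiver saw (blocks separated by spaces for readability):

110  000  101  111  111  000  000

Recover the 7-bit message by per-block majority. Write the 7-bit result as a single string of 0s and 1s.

1011100

Block 1 (110): 2 ones → 1
Block 2 (000): 0 ones → 0
Block 3 (101): 2 ones → 1
Block 4 (111): 3 ones → 1
Block 5 (111): 3 ones → 1
Block 6 (000): 0 ones → 0
Block 7 (000): 0 ones → 0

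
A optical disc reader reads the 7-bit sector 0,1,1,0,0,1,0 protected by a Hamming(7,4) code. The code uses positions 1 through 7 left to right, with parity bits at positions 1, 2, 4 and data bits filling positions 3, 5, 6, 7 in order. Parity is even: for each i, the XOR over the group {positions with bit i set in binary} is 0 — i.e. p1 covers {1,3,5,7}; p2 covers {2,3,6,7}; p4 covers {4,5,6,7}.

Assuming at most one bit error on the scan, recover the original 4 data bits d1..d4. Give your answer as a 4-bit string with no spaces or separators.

1011

s1 (pos 1,3,5,7): 0⊕1⊕0⊕0 = 1
s2 (pos 2,3,6,7): 1⊕1⊕1⊕0 = 1
s4 (pos 4,5,6,7): 0⊕0⊕1⊕0 = 1
Syndrome s4…s1 = 111 → error at position 7.
Flip position 7: 0110010 → 0110011
Read data bits from positions 3,5,6,7: 1011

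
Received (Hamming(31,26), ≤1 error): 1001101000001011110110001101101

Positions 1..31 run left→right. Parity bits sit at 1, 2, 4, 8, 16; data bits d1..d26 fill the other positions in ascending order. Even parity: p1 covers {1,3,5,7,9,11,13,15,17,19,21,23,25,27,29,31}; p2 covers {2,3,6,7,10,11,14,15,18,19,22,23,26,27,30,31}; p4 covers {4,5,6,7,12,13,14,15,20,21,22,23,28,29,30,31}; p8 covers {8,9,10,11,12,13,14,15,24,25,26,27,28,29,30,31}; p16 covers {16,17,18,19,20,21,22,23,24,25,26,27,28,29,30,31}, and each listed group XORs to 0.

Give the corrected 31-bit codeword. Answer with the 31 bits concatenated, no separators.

s1 (pos 1,3,5,7,9,11,13,15,17,19,21,23,25,27,29,31): 1⊕0⊕1⊕1⊕0⊕0⊕1⊕1⊕1⊕0⊕1⊕0⊕1⊕0⊕1⊕1 = 0
s2 (pos 2,3,6,7,10,11,14,15,18,19,22,23,26,27,30,31): 0⊕0⊕0⊕1⊕0⊕0⊕0⊕1⊕1⊕0⊕0⊕0⊕1⊕0⊕0⊕1 = 1
s4 (pos 4,5,6,7,12,13,14,15,20,21,22,23,28,29,30,31): 1⊕1⊕0⊕1⊕0⊕1⊕0⊕1⊕1⊕1⊕0⊕0⊕1⊕1⊕0⊕1 = 0
s8 (pos 8,9,10,11,12,13,14,15,24,25,26,27,28,29,30,31): 0⊕0⊕0⊕0⊕0⊕1⊕0⊕1⊕0⊕1⊕1⊕0⊕1⊕1⊕0⊕1 = 1
s16 (pos 16,17,18,19,20,21,22,23,24,25,26,27,28,29,30,31): 1⊕1⊕1⊕0⊕1⊕1⊕0⊕0⊕0⊕1⊕1⊕0⊕1⊕1⊕0⊕1 = 0
Syndrome s16…s1 = 01010 → error at position 10.
Flip position 10: 1001101000001011110110001101101 → 1001101001001011110110001101101

1001101001001011110110001101101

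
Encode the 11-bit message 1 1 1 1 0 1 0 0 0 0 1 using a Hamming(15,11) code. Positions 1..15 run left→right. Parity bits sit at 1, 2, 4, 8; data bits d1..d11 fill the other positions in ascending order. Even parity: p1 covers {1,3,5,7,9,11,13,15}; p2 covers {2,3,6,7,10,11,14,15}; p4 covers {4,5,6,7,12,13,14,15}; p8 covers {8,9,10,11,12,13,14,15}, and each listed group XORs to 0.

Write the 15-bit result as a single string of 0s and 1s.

Place data at non-parity positions: p1 p2 1 p4 1 1 1 p8 0 1 0 0 0 0 1
p1 (pos 1,3,5,7,9,11,13,15): XOR of data positions = 1⊕1⊕1⊕0⊕0⊕0⊕1 = 0
p2 (pos 2,3,6,7,10,11,14,15): XOR of data positions = 1⊕1⊕1⊕1⊕0⊕0⊕1 = 1
p4 (pos 4,5,6,7,12,13,14,15): XOR of data positions = 1⊕1⊕1⊕0⊕0⊕0⊕1 = 0
p8 (pos 8,9,10,11,12,13,14,15): XOR of data positions = 0⊕1⊕0⊕0⊕0⊕0⊕1 = 0
Codeword: 011011100100001

011011100100001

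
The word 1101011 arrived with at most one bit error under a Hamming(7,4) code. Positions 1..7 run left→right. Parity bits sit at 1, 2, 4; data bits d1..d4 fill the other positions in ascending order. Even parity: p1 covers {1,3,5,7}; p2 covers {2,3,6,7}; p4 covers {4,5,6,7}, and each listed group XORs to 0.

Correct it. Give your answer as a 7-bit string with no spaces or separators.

s1 (pos 1,3,5,7): 1⊕0⊕0⊕1 = 0
s2 (pos 2,3,6,7): 1⊕0⊕1⊕1 = 1
s4 (pos 4,5,6,7): 1⊕0⊕1⊕1 = 1
Syndrome s4…s1 = 110 → error at position 6.
Flip position 6: 1101011 → 1101001

1101001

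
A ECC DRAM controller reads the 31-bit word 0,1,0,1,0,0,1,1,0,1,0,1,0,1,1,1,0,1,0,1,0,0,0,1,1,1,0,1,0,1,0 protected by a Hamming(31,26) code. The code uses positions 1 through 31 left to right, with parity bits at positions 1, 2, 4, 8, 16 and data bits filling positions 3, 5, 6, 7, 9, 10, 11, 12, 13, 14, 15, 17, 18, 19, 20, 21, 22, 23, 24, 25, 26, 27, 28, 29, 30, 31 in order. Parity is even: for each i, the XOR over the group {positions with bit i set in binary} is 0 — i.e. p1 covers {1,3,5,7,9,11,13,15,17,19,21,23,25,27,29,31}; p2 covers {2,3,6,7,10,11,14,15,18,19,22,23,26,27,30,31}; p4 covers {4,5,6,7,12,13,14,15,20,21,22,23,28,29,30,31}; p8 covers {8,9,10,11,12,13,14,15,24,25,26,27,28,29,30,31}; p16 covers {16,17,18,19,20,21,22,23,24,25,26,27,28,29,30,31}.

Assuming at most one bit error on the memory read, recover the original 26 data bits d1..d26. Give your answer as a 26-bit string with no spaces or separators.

00010101011010100011101010

s1 (pos 1,3,5,7,9,11,13,15,17,19,21,23,25,27,29,31): 0⊕0⊕0⊕1⊕0⊕0⊕0⊕1⊕0⊕0⊕0⊕0⊕1⊕0⊕0⊕0 = 1
s2 (pos 2,3,6,7,10,11,14,15,18,19,22,23,26,27,30,31): 1⊕0⊕0⊕1⊕1⊕0⊕1⊕1⊕1⊕0⊕0⊕0⊕1⊕0⊕1⊕0 = 0
s4 (pos 4,5,6,7,12,13,14,15,20,21,22,23,28,29,30,31): 1⊕0⊕0⊕1⊕1⊕0⊕1⊕1⊕1⊕0⊕0⊕0⊕1⊕0⊕1⊕0 = 0
s8 (pos 8,9,10,11,12,13,14,15,24,25,26,27,28,29,30,31): 1⊕0⊕1⊕0⊕1⊕0⊕1⊕1⊕1⊕1⊕1⊕0⊕1⊕0⊕1⊕0 = 0
s16 (pos 16,17,18,19,20,21,22,23,24,25,26,27,28,29,30,31): 1⊕0⊕1⊕0⊕1⊕0⊕0⊕0⊕1⊕1⊕1⊕0⊕1⊕0⊕1⊕0 = 0
Syndrome s16…s1 = 00001 → error at position 1.
Flip position 1: 0101001101010111010100011101010 → 1101001101010111010100011101010
Read data bits from positions 3,5,6,7,9,10,11,12,13,14,15,17,18,19,20,21,22,23,24,25,26,27,28,29,30,31: 00010101011010100011101010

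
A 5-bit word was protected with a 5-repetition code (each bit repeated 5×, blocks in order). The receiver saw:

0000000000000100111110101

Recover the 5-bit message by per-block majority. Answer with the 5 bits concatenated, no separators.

Block 1 (00000): 0 ones → 0
Block 2 (00000): 0 ones → 0
Block 3 (00010): 1 one → 0
Block 4 (01111): 4 ones → 1
Block 5 (10101): 3 ones → 1

00011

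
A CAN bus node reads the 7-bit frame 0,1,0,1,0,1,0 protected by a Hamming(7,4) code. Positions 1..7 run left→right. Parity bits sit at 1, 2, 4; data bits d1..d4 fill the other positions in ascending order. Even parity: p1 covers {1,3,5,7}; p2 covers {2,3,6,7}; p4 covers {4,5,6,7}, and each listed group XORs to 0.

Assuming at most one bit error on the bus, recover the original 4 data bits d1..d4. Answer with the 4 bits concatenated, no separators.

0010

s1 (pos 1,3,5,7): 0⊕0⊕0⊕0 = 0
s2 (pos 2,3,6,7): 1⊕0⊕1⊕0 = 0
s4 (pos 4,5,6,7): 1⊕0⊕1⊕0 = 0
Syndrome s4…s1 = 000 → no error.
Read data bits from positions 3,5,6,7: 0010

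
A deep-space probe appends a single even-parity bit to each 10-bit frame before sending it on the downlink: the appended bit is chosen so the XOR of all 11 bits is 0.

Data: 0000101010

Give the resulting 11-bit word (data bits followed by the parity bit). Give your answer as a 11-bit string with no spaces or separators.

XOR of the 10 data bits: 0⊕0⊕0⊕0⊕1⊕0⊕1⊕0⊕1⊕0 = 1
Parity bit = 1 (so all 11 bits XOR to 0).

00001010101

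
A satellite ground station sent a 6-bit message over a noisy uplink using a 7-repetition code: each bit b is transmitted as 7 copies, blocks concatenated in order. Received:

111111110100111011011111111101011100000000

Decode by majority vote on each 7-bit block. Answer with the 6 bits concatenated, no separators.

111110

Block 1 (1111111): 7 ones → 1
Block 2 (1010011): 4 ones → 1
Block 3 (1011011): 5 ones → 1
Block 4 (1111111): 7 ones → 1
Block 5 (0101110): 4 ones → 1
Block 6 (0000000): 0 ones → 0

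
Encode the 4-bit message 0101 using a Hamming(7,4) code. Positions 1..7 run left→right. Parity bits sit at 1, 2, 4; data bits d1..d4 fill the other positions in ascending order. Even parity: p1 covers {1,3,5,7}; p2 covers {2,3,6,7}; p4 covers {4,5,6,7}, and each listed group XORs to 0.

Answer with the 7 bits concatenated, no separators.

Place data at non-parity positions: p1 p2 0 p4 1 0 1
p1 (pos 1,3,5,7): XOR of data positions = 0⊕1⊕1 = 0
p2 (pos 2,3,6,7): XOR of data positions = 0⊕0⊕1 = 1
p4 (pos 4,5,6,7): XOR of data positions = 1⊕0⊕1 = 0
Codeword: 0100101

0100101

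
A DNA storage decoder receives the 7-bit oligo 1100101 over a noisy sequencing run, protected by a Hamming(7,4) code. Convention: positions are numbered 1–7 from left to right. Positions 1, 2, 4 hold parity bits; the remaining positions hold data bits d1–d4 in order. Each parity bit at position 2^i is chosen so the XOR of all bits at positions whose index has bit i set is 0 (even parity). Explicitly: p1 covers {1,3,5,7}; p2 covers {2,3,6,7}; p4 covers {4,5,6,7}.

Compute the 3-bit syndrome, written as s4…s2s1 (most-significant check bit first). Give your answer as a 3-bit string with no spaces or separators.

001

s1 (pos 1,3,5,7): 1⊕0⊕1⊕1 = 1
s2 (pos 2,3,6,7): 1⊕0⊕0⊕1 = 0
s4 (pos 4,5,6,7): 0⊕1⊕0⊕1 = 0
Syndrome s4…s1 = 001 → error at position 1.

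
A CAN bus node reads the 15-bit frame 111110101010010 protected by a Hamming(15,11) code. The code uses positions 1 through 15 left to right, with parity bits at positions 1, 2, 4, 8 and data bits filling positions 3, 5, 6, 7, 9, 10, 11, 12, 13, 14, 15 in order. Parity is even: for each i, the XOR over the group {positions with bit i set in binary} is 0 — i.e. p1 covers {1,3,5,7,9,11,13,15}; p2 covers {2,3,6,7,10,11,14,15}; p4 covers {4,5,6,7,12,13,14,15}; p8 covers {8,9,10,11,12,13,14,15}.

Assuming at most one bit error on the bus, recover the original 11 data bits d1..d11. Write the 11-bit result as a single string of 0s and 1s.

11011110010

s1 (pos 1,3,5,7,9,11,13,15): 1⊕1⊕1⊕1⊕1⊕1⊕0⊕0 = 0
s2 (pos 2,3,6,7,10,11,14,15): 1⊕1⊕0⊕1⊕0⊕1⊕1⊕0 = 1
s4 (pos 4,5,6,7,12,13,14,15): 1⊕1⊕0⊕1⊕0⊕0⊕1⊕0 = 0
s8 (pos 8,9,10,11,12,13,14,15): 0⊕1⊕0⊕1⊕0⊕0⊕1⊕0 = 1
Syndrome s8…s1 = 1010 → error at position 10.
Flip position 10: 111110101010010 → 111110101110010
Read data bits from positions 3,5,6,7,9,10,11,12,13,14,15: 11011110010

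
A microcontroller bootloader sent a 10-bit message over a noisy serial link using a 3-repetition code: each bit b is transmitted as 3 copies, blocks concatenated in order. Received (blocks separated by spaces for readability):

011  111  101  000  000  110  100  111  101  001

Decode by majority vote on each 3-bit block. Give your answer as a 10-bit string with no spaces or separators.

Block 1 (011): 2 ones → 1
Block 2 (111): 3 ones → 1
Block 3 (101): 2 ones → 1
Block 4 (000): 0 ones → 0
Block 5 (000): 0 ones → 0
Block 6 (110): 2 ones → 1
Block 7 (100): 1 one → 0
Block 8 (111): 3 ones → 1
Block 9 (101): 2 ones → 1
Block 10 (001): 1 one → 0

1110010110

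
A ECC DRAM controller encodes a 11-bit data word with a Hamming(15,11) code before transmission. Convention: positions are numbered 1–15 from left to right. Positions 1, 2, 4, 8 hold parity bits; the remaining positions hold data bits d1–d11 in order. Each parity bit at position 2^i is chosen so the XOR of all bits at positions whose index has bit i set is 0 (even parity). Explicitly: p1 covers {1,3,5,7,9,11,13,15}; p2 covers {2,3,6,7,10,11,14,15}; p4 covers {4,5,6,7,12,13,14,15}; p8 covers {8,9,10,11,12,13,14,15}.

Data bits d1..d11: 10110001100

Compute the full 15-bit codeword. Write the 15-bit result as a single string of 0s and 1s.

111001100001100

Place data at non-parity positions: p1 p2 1 p4 0 1 1 p8 0 0 0 1 1 0 0
p1 (pos 1,3,5,7,9,11,13,15): XOR of data positions = 1⊕0⊕1⊕0⊕0⊕1⊕0 = 1
p2 (pos 2,3,6,7,10,11,14,15): XOR of data positions = 1⊕1⊕1⊕0⊕0⊕0⊕0 = 1
p4 (pos 4,5,6,7,12,13,14,15): XOR of data positions = 0⊕1⊕1⊕1⊕1⊕0⊕0 = 0
p8 (pos 8,9,10,11,12,13,14,15): XOR of data positions = 0⊕0⊕0⊕1⊕1⊕0⊕0 = 0
Codeword: 111001100001100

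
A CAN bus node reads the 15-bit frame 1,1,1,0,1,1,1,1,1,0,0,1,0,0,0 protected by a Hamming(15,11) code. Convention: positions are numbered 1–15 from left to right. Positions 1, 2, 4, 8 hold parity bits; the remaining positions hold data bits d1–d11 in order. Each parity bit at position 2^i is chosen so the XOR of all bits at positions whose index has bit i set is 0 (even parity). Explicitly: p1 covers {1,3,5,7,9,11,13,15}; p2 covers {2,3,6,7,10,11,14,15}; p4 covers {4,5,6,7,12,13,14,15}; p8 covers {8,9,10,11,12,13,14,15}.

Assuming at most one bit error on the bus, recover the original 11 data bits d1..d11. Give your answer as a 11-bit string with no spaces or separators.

s1 (pos 1,3,5,7,9,11,13,15): 1⊕1⊕1⊕1⊕1⊕0⊕0⊕0 = 1
s2 (pos 2,3,6,7,10,11,14,15): 1⊕1⊕1⊕1⊕0⊕0⊕0⊕0 = 0
s4 (pos 4,5,6,7,12,13,14,15): 0⊕1⊕1⊕1⊕1⊕0⊕0⊕0 = 0
s8 (pos 8,9,10,11,12,13,14,15): 1⊕1⊕0⊕0⊕1⊕0⊕0⊕0 = 1
Syndrome s8…s1 = 1001 → error at position 9.
Flip position 9: 111011111001000 → 111011110001000
Read data bits from positions 3,5,6,7,9,10,11,12,13,14,15: 11110001000

11110001000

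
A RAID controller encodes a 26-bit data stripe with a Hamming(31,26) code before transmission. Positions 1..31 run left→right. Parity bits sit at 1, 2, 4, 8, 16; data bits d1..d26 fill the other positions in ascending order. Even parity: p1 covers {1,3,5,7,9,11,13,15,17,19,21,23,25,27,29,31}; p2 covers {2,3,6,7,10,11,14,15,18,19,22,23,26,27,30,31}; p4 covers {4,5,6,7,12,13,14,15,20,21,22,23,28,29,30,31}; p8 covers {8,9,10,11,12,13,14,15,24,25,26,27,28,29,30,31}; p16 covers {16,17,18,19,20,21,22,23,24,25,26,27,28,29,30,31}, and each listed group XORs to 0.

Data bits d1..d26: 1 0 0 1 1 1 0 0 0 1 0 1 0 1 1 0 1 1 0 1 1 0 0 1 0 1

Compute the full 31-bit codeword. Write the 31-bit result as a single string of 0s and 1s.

1111001111000101101101101100101

Place data at non-parity positions: p1 p2 1 p4 0 0 1 p8 1 1 0 0 0 1 0 p16 1 0 1 1 0 1 1 0 1 1 0 0 1 0 1
p1 (pos 1,3,5,7,9,11,13,15,17,19,21,23,25,27,29,31): XOR of data positions = 1⊕0⊕1⊕1⊕0⊕0⊕0⊕1⊕1⊕0⊕1⊕1⊕0⊕1⊕1 = 1
p2 (pos 2,3,6,7,10,11,14,15,18,19,22,23,26,27,30,31): XOR of data positions = 1⊕0⊕1⊕1⊕0⊕1⊕0⊕0⊕1⊕1⊕1⊕1⊕0⊕0⊕1 = 1
p4 (pos 4,5,6,7,12,13,14,15,20,21,22,23,28,29,30,31): XOR of data positions = 0⊕0⊕1⊕0⊕0⊕1⊕0⊕1⊕0⊕1⊕1⊕0⊕1⊕0⊕1 = 1
p8 (pos 8,9,10,11,12,13,14,15,24,25,26,27,28,29,30,31): XOR of data positions = 1⊕1⊕0⊕0⊕0⊕1⊕0⊕0⊕1⊕1⊕0⊕0⊕1⊕0⊕1 = 1
p16 (pos 16,17,18,19,20,21,22,23,24,25,26,27,28,29,30,31): XOR of data positions = 1⊕0⊕1⊕1⊕0⊕1⊕1⊕0⊕1⊕1⊕0⊕0⊕1⊕0⊕1 = 1
Codeword: 1111001111000101101101101100101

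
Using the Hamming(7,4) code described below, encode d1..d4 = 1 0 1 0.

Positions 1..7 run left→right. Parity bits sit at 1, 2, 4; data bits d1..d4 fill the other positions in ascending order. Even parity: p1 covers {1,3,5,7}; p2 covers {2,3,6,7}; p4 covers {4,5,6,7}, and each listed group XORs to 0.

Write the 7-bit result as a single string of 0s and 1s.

Place data at non-parity positions: p1 p2 1 p4 0 1 0
p1 (pos 1,3,5,7): XOR of data positions = 1⊕0⊕0 = 1
p2 (pos 2,3,6,7): XOR of data positions = 1⊕1⊕0 = 0
p4 (pos 4,5,6,7): XOR of data positions = 0⊕1⊕0 = 1
Codeword: 1011010

1011010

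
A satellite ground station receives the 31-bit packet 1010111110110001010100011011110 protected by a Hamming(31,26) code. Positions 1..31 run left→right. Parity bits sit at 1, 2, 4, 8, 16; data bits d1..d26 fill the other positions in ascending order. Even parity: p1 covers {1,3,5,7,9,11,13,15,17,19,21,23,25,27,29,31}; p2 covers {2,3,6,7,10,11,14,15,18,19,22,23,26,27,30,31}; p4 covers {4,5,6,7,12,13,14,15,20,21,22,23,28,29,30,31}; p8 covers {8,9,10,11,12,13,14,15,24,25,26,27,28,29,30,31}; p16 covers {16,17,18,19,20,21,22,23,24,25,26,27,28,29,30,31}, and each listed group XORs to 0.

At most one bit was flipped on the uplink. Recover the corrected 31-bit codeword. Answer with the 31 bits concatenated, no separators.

1010111110110001011100011011110

s1 (pos 1,3,5,7,9,11,13,15,17,19,21,23,25,27,29,31): 1⊕1⊕1⊕1⊕1⊕1⊕0⊕0⊕0⊕0⊕0⊕0⊕1⊕1⊕1⊕0 = 1
s2 (pos 2,3,6,7,10,11,14,15,18,19,22,23,26,27,30,31): 0⊕1⊕1⊕1⊕0⊕1⊕0⊕0⊕1⊕0⊕0⊕0⊕0⊕1⊕1⊕0 = 1
s4 (pos 4,5,6,7,12,13,14,15,20,21,22,23,28,29,30,31): 0⊕1⊕1⊕1⊕1⊕0⊕0⊕0⊕1⊕0⊕0⊕0⊕1⊕1⊕1⊕0 = 0
s8 (pos 8,9,10,11,12,13,14,15,24,25,26,27,28,29,30,31): 1⊕1⊕0⊕1⊕1⊕0⊕0⊕0⊕1⊕1⊕0⊕1⊕1⊕1⊕1⊕0 = 0
s16 (pos 16,17,18,19,20,21,22,23,24,25,26,27,28,29,30,31): 1⊕0⊕1⊕0⊕1⊕0⊕0⊕0⊕1⊕1⊕0⊕1⊕1⊕1⊕1⊕0 = 1
Syndrome s16…s1 = 10011 → error at position 19.
Flip position 19: 1010111110110001010100011011110 → 1010111110110001011100011011110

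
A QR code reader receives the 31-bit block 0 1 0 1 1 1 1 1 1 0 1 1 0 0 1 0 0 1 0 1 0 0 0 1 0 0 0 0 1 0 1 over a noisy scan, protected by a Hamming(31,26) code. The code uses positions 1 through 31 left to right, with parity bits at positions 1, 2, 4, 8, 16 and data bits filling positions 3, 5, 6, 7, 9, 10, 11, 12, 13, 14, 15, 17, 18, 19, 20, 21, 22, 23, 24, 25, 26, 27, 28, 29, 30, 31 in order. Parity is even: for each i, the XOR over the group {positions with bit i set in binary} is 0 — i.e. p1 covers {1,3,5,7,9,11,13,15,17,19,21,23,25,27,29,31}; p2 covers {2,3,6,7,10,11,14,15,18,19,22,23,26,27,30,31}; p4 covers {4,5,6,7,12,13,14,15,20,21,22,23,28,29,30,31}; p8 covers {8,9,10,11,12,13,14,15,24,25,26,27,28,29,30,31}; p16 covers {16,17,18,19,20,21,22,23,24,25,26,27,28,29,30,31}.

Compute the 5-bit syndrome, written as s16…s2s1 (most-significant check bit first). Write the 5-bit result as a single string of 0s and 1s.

10111

s1 (pos 1,3,5,7,9,11,13,15,17,19,21,23,25,27,29,31): 0⊕0⊕1⊕1⊕1⊕1⊕0⊕1⊕0⊕0⊕0⊕0⊕0⊕0⊕1⊕1 = 1
s2 (pos 2,3,6,7,10,11,14,15,18,19,22,23,26,27,30,31): 1⊕0⊕1⊕1⊕0⊕1⊕0⊕1⊕1⊕0⊕0⊕0⊕0⊕0⊕0⊕1 = 1
s4 (pos 4,5,6,7,12,13,14,15,20,21,22,23,28,29,30,31): 1⊕1⊕1⊕1⊕1⊕0⊕0⊕1⊕1⊕0⊕0⊕0⊕0⊕1⊕0⊕1 = 1
s8 (pos 8,9,10,11,12,13,14,15,24,25,26,27,28,29,30,31): 1⊕1⊕0⊕1⊕1⊕0⊕0⊕1⊕1⊕0⊕0⊕0⊕0⊕1⊕0⊕1 = 0
s16 (pos 16,17,18,19,20,21,22,23,24,25,26,27,28,29,30,31): 0⊕0⊕1⊕0⊕1⊕0⊕0⊕0⊕1⊕0⊕0⊕0⊕0⊕1⊕0⊕1 = 1
Syndrome s16…s1 = 10111 → error at position 23.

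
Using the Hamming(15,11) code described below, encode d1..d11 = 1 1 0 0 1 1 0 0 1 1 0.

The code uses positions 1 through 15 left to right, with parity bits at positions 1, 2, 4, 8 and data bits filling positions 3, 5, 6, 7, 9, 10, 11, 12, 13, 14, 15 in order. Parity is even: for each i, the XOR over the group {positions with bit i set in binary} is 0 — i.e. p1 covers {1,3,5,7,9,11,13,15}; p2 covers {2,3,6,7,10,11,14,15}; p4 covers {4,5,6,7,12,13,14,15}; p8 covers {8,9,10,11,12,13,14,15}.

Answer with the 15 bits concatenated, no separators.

011110001100110

Place data at non-parity positions: p1 p2 1 p4 1 0 0 p8 1 1 0 0 1 1 0
p1 (pos 1,3,5,7,9,11,13,15): XOR of data positions = 1⊕1⊕0⊕1⊕0⊕1⊕0 = 0
p2 (pos 2,3,6,7,10,11,14,15): XOR of data positions = 1⊕0⊕0⊕1⊕0⊕1⊕0 = 1
p4 (pos 4,5,6,7,12,13,14,15): XOR of data positions = 1⊕0⊕0⊕0⊕1⊕1⊕0 = 1
p8 (pos 8,9,10,11,12,13,14,15): XOR of data positions = 1⊕1⊕0⊕0⊕1⊕1⊕0 = 0
Codeword: 011110001100110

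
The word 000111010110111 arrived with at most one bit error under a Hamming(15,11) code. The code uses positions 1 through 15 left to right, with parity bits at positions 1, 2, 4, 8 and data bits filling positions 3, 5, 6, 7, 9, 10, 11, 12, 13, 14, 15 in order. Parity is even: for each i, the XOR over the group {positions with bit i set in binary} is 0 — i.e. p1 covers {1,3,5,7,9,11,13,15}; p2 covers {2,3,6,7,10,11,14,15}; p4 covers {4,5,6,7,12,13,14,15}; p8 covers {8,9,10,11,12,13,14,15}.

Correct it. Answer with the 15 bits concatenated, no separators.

010111010110111

s1 (pos 1,3,5,7,9,11,13,15): 0⊕0⊕1⊕0⊕0⊕1⊕1⊕1 = 0
s2 (pos 2,3,6,7,10,11,14,15): 0⊕0⊕1⊕0⊕1⊕1⊕1⊕1 = 1
s4 (pos 4,5,6,7,12,13,14,15): 1⊕1⊕1⊕0⊕0⊕1⊕1⊕1 = 0
s8 (pos 8,9,10,11,12,13,14,15): 1⊕0⊕1⊕1⊕0⊕1⊕1⊕1 = 0
Syndrome s8…s1 = 0010 → error at position 2.
Flip position 2: 000111010110111 → 010111010110111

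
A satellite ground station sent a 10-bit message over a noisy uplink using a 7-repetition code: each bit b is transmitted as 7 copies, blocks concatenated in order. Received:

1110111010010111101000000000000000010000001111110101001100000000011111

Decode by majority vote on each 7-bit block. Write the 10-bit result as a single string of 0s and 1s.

1010001101

Block 1 (1110111): 6 ones → 1
Block 2 (0100101): 3 ones → 0
Block 3 (1110100): 4 ones → 1
Block 4 (0000000): 0 ones → 0
Block 5 (0000000): 0 ones → 0
Block 6 (1000000): 1 one → 0
Block 7 (1111110): 6 ones → 1
Block 8 (1010011): 4 ones → 1
Block 9 (0000000): 0 ones → 0
Block 10 (0011111): 5 ones → 1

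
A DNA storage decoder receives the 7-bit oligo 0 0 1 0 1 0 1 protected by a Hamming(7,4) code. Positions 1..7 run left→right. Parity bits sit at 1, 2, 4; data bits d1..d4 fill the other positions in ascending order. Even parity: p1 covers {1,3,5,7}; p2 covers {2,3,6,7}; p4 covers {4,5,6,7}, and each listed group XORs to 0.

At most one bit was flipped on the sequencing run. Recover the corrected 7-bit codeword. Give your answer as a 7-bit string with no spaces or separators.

1010101

s1 (pos 1,3,5,7): 0⊕1⊕1⊕1 = 1
s2 (pos 2,3,6,7): 0⊕1⊕0⊕1 = 0
s4 (pos 4,5,6,7): 0⊕1⊕0⊕1 = 0
Syndrome s4…s1 = 001 → error at position 1.
Flip position 1: 0010101 → 1010101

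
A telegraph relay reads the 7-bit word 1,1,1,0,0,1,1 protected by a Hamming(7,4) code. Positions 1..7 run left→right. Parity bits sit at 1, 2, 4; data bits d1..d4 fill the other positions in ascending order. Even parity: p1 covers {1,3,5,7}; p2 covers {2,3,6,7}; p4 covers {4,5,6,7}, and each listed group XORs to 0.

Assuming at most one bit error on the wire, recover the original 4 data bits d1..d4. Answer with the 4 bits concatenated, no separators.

s1 (pos 1,3,5,7): 1⊕1⊕0⊕1 = 1
s2 (pos 2,3,6,7): 1⊕1⊕1⊕1 = 0
s4 (pos 4,5,6,7): 0⊕0⊕1⊕1 = 0
Syndrome s4…s1 = 001 → error at position 1.
Flip position 1: 1110011 → 0110011
Read data bits from positions 3,5,6,7: 1011

1011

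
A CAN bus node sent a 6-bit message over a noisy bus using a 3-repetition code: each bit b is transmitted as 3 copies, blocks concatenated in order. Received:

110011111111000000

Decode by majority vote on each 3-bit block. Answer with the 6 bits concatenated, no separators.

Block 1 (110): 2 ones → 1
Block 2 (011): 2 ones → 1
Block 3 (111): 3 ones → 1
Block 4 (111): 3 ones → 1
Block 5 (000): 0 ones → 0
Block 6 (000): 0 ones → 0

111100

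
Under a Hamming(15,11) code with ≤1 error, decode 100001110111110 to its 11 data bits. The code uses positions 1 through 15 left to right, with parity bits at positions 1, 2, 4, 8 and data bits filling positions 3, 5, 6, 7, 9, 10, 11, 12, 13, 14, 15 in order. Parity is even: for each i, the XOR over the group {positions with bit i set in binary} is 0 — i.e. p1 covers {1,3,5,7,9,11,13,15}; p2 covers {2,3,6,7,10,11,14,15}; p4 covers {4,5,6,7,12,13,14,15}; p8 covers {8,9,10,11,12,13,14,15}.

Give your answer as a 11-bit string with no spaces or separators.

s1 (pos 1,3,5,7,9,11,13,15): 1⊕0⊕0⊕1⊕0⊕1⊕1⊕0 = 0
s2 (pos 2,3,6,7,10,11,14,15): 0⊕0⊕1⊕1⊕1⊕1⊕1⊕0 = 1
s4 (pos 4,5,6,7,12,13,14,15): 0⊕0⊕1⊕1⊕1⊕1⊕1⊕0 = 1
s8 (pos 8,9,10,11,12,13,14,15): 1⊕0⊕1⊕1⊕1⊕1⊕1⊕0 = 0
Syndrome s8…s1 = 0110 → error at position 6.
Flip position 6: 100001110111110 → 100000110111110
Read data bits from positions 3,5,6,7,9,10,11,12,13,14,15: 00010111110

00010111110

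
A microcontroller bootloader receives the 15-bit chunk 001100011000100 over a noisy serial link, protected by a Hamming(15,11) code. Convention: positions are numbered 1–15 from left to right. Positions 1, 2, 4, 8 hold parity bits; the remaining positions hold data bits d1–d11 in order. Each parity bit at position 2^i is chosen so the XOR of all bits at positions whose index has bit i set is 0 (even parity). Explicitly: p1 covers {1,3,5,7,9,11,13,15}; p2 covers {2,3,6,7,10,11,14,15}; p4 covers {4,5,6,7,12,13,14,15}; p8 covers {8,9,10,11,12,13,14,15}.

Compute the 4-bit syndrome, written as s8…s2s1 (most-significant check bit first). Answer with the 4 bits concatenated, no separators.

s1 (pos 1,3,5,7,9,11,13,15): 0⊕1⊕0⊕0⊕1⊕0⊕1⊕0 = 1
s2 (pos 2,3,6,7,10,11,14,15): 0⊕1⊕0⊕0⊕0⊕0⊕0⊕0 = 1
s4 (pos 4,5,6,7,12,13,14,15): 1⊕0⊕0⊕0⊕0⊕1⊕0⊕0 = 0
s8 (pos 8,9,10,11,12,13,14,15): 1⊕1⊕0⊕0⊕0⊕1⊕0⊕0 = 1
Syndrome s8…s1 = 1011 → error at position 11.

1011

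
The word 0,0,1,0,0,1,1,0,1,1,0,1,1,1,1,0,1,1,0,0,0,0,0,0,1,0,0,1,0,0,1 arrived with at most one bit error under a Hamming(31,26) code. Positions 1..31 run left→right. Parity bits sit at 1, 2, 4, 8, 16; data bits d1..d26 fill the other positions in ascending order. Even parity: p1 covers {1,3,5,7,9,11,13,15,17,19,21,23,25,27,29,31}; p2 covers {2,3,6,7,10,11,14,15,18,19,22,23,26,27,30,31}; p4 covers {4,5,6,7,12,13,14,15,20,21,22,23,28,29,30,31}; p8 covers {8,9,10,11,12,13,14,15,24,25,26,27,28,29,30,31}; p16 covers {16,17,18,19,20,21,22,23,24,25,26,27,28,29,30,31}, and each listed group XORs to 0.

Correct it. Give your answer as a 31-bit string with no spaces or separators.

0010011011011110110000011001001

s1 (pos 1,3,5,7,9,11,13,15,17,19,21,23,25,27,29,31): 0⊕1⊕0⊕1⊕1⊕0⊕1⊕1⊕1⊕0⊕0⊕0⊕1⊕0⊕0⊕1 = 0
s2 (pos 2,3,6,7,10,11,14,15,18,19,22,23,26,27,30,31): 0⊕1⊕1⊕1⊕1⊕0⊕1⊕1⊕1⊕0⊕0⊕0⊕0⊕0⊕0⊕1 = 0
s4 (pos 4,5,6,7,12,13,14,15,20,21,22,23,28,29,30,31): 0⊕0⊕1⊕1⊕1⊕1⊕1⊕1⊕0⊕0⊕0⊕0⊕1⊕0⊕0⊕1 = 0
s8 (pos 8,9,10,11,12,13,14,15,24,25,26,27,28,29,30,31): 0⊕1⊕1⊕0⊕1⊕1⊕1⊕1⊕0⊕1⊕0⊕0⊕1⊕0⊕0⊕1 = 1
s16 (pos 16,17,18,19,20,21,22,23,24,25,26,27,28,29,30,31): 0⊕1⊕1⊕0⊕0⊕0⊕0⊕0⊕0⊕1⊕0⊕0⊕1⊕0⊕0⊕1 = 1
Syndrome s16…s1 = 11000 → error at position 24.
Flip position 24: 0010011011011110110000001001001 → 0010011011011110110000011001001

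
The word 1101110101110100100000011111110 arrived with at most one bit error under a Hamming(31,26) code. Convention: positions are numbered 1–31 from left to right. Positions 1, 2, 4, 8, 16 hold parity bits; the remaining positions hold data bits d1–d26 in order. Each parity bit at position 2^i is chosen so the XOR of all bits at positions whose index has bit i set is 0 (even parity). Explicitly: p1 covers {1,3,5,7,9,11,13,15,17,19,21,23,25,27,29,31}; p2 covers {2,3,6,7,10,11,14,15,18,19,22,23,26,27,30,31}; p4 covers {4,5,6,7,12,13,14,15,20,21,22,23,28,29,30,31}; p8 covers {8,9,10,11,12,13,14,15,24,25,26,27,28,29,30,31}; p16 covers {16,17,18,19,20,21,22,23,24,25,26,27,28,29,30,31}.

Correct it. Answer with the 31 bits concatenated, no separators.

0101110101110100100000011111110

s1 (pos 1,3,5,7,9,11,13,15,17,19,21,23,25,27,29,31): 1⊕0⊕1⊕0⊕0⊕1⊕0⊕0⊕1⊕0⊕0⊕0⊕1⊕1⊕1⊕0 = 1
s2 (pos 2,3,6,7,10,11,14,15,18,19,22,23,26,27,30,31): 1⊕0⊕1⊕0⊕1⊕1⊕1⊕0⊕0⊕0⊕0⊕0⊕1⊕1⊕1⊕0 = 0
s4 (pos 4,5,6,7,12,13,14,15,20,21,22,23,28,29,30,31): 1⊕1⊕1⊕0⊕1⊕0⊕1⊕0⊕0⊕0⊕0⊕0⊕1⊕1⊕1⊕0 = 0
s8 (pos 8,9,10,11,12,13,14,15,24,25,26,27,28,29,30,31): 1⊕0⊕1⊕1⊕1⊕0⊕1⊕0⊕1⊕1⊕1⊕1⊕1⊕1⊕1⊕0 = 0
s16 (pos 16,17,18,19,20,21,22,23,24,25,26,27,28,29,30,31): 0⊕1⊕0⊕0⊕0⊕0⊕0⊕0⊕1⊕1⊕1⊕1⊕1⊕1⊕1⊕0 = 0
Syndrome s16…s1 = 00001 → error at position 1.
Flip position 1: 1101110101110100100000011111110 → 0101110101110100100000011111110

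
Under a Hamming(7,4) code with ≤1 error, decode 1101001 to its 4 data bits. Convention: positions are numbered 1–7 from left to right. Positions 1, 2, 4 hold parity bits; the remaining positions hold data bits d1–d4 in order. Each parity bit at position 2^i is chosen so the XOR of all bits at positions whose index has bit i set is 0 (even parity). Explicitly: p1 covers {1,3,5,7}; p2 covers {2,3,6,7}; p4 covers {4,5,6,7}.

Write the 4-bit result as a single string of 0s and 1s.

s1 (pos 1,3,5,7): 1⊕0⊕0⊕1 = 0
s2 (pos 2,3,6,7): 1⊕0⊕0⊕1 = 0
s4 (pos 4,5,6,7): 1⊕0⊕0⊕1 = 0
Syndrome s4…s1 = 000 → no error.
Read data bits from positions 3,5,6,7: 0001

0001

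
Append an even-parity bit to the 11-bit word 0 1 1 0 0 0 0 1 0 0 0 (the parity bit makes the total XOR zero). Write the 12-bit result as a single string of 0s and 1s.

011000010001

XOR of the 11 data bits: 0⊕1⊕1⊕0⊕0⊕0⊕0⊕1⊕0⊕0⊕0 = 1
Parity bit = 1 (so all 12 bits XOR to 0).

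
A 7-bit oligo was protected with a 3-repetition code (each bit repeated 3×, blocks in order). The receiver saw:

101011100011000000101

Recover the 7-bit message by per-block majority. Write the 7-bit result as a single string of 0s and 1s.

1101001

Block 1 (101): 2 ones → 1
Block 2 (011): 2 ones → 1
Block 3 (100): 1 one → 0
Block 4 (011): 2 ones → 1
Block 5 (000): 0 ones → 0
Block 6 (000): 0 ones → 0
Block 7 (101): 2 ones → 1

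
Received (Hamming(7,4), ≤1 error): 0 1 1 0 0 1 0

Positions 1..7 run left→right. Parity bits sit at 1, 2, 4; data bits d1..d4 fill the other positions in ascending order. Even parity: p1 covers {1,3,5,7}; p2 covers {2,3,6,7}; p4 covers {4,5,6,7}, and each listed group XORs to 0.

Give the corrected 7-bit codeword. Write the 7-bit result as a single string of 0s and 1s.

s1 (pos 1,3,5,7): 0⊕1⊕0⊕0 = 1
s2 (pos 2,3,6,7): 1⊕1⊕1⊕0 = 1
s4 (pos 4,5,6,7): 0⊕0⊕1⊕0 = 1
Syndrome s4…s1 = 111 → error at position 7.
Flip position 7: 0110010 → 0110011

0110011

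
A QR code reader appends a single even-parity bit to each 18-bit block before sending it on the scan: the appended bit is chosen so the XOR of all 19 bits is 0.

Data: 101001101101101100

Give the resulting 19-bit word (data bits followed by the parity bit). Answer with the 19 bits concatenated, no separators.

1010011011011011000

XOR of the 18 data bits: 1⊕0⊕1⊕0⊕0⊕1⊕1⊕0⊕1⊕1⊕0⊕1⊕1⊕0⊕1⊕1⊕0⊕0 = 0
Parity bit = 0 (so all 19 bits XOR to 0).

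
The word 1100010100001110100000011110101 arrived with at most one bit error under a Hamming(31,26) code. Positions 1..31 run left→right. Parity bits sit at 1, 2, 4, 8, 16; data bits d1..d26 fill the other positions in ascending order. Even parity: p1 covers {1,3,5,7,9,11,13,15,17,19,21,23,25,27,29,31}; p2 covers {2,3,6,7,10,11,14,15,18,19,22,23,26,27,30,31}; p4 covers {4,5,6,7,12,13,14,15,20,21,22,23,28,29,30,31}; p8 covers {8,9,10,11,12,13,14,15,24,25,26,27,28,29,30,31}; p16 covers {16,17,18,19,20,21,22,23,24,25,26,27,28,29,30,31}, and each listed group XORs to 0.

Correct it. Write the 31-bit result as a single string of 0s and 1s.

s1 (pos 1,3,5,7,9,11,13,15,17,19,21,23,25,27,29,31): 1⊕0⊕0⊕0⊕0⊕0⊕1⊕1⊕1⊕0⊕0⊕0⊕1⊕1⊕1⊕1 = 0
s2 (pos 2,3,6,7,10,11,14,15,18,19,22,23,26,27,30,31): 1⊕0⊕1⊕0⊕0⊕0⊕1⊕1⊕0⊕0⊕0⊕0⊕1⊕1⊕0⊕1 = 1
s4 (pos 4,5,6,7,12,13,14,15,20,21,22,23,28,29,30,31): 0⊕0⊕1⊕0⊕0⊕1⊕1⊕1⊕0⊕0⊕0⊕0⊕0⊕1⊕0⊕1 = 0
s8 (pos 8,9,10,11,12,13,14,15,24,25,26,27,28,29,30,31): 1⊕0⊕0⊕0⊕0⊕1⊕1⊕1⊕1⊕1⊕1⊕1⊕0⊕1⊕0⊕1 = 0
s16 (pos 16,17,18,19,20,21,22,23,24,25,26,27,28,29,30,31): 0⊕1⊕0⊕0⊕0⊕0⊕0⊕0⊕1⊕1⊕1⊕1⊕0⊕1⊕0⊕1 = 1
Syndrome s16…s1 = 10010 → error at position 18.
Flip position 18: 1100010100001110100000011110101 → 1100010100001110110000011110101

1100010100001110110000011110101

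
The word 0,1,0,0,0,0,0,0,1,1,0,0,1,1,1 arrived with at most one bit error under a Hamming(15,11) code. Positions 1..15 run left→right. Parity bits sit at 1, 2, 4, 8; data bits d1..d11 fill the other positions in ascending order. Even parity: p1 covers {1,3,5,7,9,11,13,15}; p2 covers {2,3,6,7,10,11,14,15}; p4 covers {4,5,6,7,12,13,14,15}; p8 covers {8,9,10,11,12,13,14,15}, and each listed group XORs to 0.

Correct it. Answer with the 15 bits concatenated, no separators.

s1 (pos 1,3,5,7,9,11,13,15): 0⊕0⊕0⊕0⊕1⊕0⊕1⊕1 = 1
s2 (pos 2,3,6,7,10,11,14,15): 1⊕0⊕0⊕0⊕1⊕0⊕1⊕1 = 0
s4 (pos 4,5,6,7,12,13,14,15): 0⊕0⊕0⊕0⊕0⊕1⊕1⊕1 = 1
s8 (pos 8,9,10,11,12,13,14,15): 0⊕1⊕1⊕0⊕0⊕1⊕1⊕1 = 1
Syndrome s8…s1 = 1101 → error at position 13.
Flip position 13: 010000001100111 → 010000001100011

010000001100011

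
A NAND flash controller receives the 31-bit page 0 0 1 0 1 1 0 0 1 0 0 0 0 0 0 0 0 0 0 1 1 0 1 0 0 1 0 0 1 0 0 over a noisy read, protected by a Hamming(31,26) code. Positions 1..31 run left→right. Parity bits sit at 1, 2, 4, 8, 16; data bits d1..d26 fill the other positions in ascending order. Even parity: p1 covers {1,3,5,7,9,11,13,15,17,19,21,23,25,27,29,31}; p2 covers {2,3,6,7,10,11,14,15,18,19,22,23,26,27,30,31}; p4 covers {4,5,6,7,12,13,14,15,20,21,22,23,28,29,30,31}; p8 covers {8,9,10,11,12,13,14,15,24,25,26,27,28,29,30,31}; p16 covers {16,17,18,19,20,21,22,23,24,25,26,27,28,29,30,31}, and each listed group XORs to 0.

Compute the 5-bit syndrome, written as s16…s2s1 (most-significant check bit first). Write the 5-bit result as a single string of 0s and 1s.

11000

s1 (pos 1,3,5,7,9,11,13,15,17,19,21,23,25,27,29,31): 0⊕1⊕1⊕0⊕1⊕0⊕0⊕0⊕0⊕0⊕1⊕1⊕0⊕0⊕1⊕0 = 0
s2 (pos 2,3,6,7,10,11,14,15,18,19,22,23,26,27,30,31): 0⊕1⊕1⊕0⊕0⊕0⊕0⊕0⊕0⊕0⊕0⊕1⊕1⊕0⊕0⊕0 = 0
s4 (pos 4,5,6,7,12,13,14,15,20,21,22,23,28,29,30,31): 0⊕1⊕1⊕0⊕0⊕0⊕0⊕0⊕1⊕1⊕0⊕1⊕0⊕1⊕0⊕0 = 0
s8 (pos 8,9,10,11,12,13,14,15,24,25,26,27,28,29,30,31): 0⊕1⊕0⊕0⊕0⊕0⊕0⊕0⊕0⊕0⊕1⊕0⊕0⊕1⊕0⊕0 = 1
s16 (pos 16,17,18,19,20,21,22,23,24,25,26,27,28,29,30,31): 0⊕0⊕0⊕0⊕1⊕1⊕0⊕1⊕0⊕0⊕1⊕0⊕0⊕1⊕0⊕0 = 1
Syndrome s16…s1 = 11000 → error at position 24.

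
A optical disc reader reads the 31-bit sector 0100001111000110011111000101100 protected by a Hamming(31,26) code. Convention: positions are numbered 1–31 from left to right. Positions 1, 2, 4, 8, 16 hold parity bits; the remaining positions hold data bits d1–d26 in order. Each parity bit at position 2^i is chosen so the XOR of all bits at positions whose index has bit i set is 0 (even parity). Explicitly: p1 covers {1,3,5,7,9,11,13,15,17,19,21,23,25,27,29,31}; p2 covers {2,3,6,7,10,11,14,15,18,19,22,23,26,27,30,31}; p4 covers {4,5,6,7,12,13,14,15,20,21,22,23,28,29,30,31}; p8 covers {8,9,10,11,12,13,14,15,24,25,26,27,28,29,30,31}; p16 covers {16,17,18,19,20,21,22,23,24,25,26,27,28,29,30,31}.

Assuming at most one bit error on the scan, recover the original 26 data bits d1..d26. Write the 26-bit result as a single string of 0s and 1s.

00011100011011111000101100

s1 (pos 1,3,5,7,9,11,13,15,17,19,21,23,25,27,29,31): 0⊕0⊕0⊕1⊕1⊕0⊕0⊕1⊕0⊕1⊕1⊕0⊕0⊕0⊕1⊕0 = 0
s2 (pos 2,3,6,7,10,11,14,15,18,19,22,23,26,27,30,31): 1⊕0⊕0⊕1⊕1⊕0⊕1⊕1⊕1⊕1⊕1⊕0⊕1⊕0⊕0⊕0 = 1
s4 (pos 4,5,6,7,12,13,14,15,20,21,22,23,28,29,30,31): 0⊕0⊕0⊕1⊕0⊕0⊕1⊕1⊕1⊕1⊕1⊕0⊕1⊕1⊕0⊕0 = 0
s8 (pos 8,9,10,11,12,13,14,15,24,25,26,27,28,29,30,31): 1⊕1⊕1⊕0⊕0⊕0⊕1⊕1⊕0⊕0⊕1⊕0⊕1⊕1⊕0⊕0 = 0
s16 (pos 16,17,18,19,20,21,22,23,24,25,26,27,28,29,30,31): 0⊕0⊕1⊕1⊕1⊕1⊕1⊕0⊕0⊕0⊕1⊕0⊕1⊕1⊕0⊕0 = 0
Syndrome s16…s1 = 00010 → error at position 2.
Flip position 2: 0100001111000110011111000101100 → 0000001111000110011111000101100
Read data bits from positions 3,5,6,7,9,10,11,12,13,14,15,17,18,19,20,21,22,23,24,25,26,27,28,29,30,31: 00011100011011111000101100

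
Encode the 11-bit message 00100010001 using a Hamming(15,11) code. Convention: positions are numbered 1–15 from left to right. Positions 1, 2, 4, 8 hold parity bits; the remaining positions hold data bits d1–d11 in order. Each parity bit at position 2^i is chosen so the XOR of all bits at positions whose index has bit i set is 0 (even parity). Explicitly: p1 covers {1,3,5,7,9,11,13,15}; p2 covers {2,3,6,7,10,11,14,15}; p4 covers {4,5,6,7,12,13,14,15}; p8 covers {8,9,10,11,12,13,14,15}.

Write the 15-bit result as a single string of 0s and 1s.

010001000010001

Place data at non-parity positions: p1 p2 0 p4 0 1 0 p8 0 0 1 0 0 0 1
p1 (pos 1,3,5,7,9,11,13,15): XOR of data positions = 0⊕0⊕0⊕0⊕1⊕0⊕1 = 0
p2 (pos 2,3,6,7,10,11,14,15): XOR of data positions = 0⊕1⊕0⊕0⊕1⊕0⊕1 = 1
p4 (pos 4,5,6,7,12,13,14,15): XOR of data positions = 0⊕1⊕0⊕0⊕0⊕0⊕1 = 0
p8 (pos 8,9,10,11,12,13,14,15): XOR of data positions = 0⊕0⊕1⊕0⊕0⊕0⊕1 = 0
Codeword: 010001000010001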